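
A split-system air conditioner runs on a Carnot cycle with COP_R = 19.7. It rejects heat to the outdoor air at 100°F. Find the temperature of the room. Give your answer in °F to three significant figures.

For a Carnot refrigerator COP_R = T_C/(T_H − T_C), so T_C = COP·T_H/(1 + COP).
With T_H = 310.93 K, T_C = 19.7 × 310.93/20.70 = 295.91 K.
Converting, 295.91 K = 72.96°F.

73.0 °F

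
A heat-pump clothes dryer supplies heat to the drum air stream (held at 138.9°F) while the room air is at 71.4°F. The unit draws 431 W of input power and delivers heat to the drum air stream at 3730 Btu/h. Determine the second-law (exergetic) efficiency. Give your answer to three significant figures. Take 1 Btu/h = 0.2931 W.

0.286

Converting, Q̇_H = 3730 Btu/h = 1093 W, so COP_actual = Q̇_H/Ẇ = 1093/431.0 = 2.537.
In absolute terms T_C = 295.04 K and T_H = 332.54 K, so ΔT = 37.50 K.
COP_Carnot = T_H/ΔT = 332.54/37.50 = 8.868.
η_II = COP_actual/COP_Carnot = 2.537/8.868 = 0.2860.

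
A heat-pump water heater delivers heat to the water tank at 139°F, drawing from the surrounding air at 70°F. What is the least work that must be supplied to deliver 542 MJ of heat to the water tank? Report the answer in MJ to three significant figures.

62.5 MJ

In absolute terms T_C = 294.26 K and T_H = 332.59 K, so ΔT = 38.33 K.
The reversible limit is COP_HP = T_H/ΔT = 8.676, so W_min = Q_H/COP = Q_H·ΔT/T_H.
W_min = 542.0 × 38.33/332.59 = 62.47 MJ.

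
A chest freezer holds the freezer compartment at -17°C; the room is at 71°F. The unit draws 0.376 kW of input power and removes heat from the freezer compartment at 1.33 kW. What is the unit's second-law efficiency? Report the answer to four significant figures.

0.5340

COP_actual = Q̇_C/Ẇ = 1.330/0.3760 = 3.537.
In absolute terms T_C = 256.15 K and T_H = 294.82 K, so ΔT = 38.67 K.
COP_Carnot = T_C/ΔT = 256.15/38.67 = 6.625.
η_II = COP_actual/COP_Carnot = 3.537/6.625 = 0.5340.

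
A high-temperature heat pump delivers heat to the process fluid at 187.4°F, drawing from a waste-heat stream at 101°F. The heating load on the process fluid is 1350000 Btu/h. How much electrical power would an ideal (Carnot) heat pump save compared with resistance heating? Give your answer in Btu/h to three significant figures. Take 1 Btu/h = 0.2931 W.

1170000 Btu/h

In absolute terms T_C = 311.48 K and T_H = 359.48 K, so ΔT = 48.00 K.
COP_Carnot = T_H/ΔT = 359.48/48.00 = 7.489.
Resistance heating needs Ẇ_res = Q̇_H = 1350000 Btu/h; the reversible heat pump needs only Ẇ_hp = Q̇_H/COP = 180300 Btu/h.
Saving = 1350000 − 180300 = 1170000 Btu/h.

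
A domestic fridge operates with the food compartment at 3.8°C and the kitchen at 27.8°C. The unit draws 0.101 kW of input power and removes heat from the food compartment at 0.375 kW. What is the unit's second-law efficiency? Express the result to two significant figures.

COP_actual = Q̇_C/Ẇ = 0.3750/0.1010 = 3.713.
In absolute terms T_C = 276.95 K and T_H = 300.95 K, so ΔT = 24.00 K.
COP_Carnot = T_C/ΔT = 276.95/24.00 = 11.54.
η_II = COP_actual/COP_Carnot = 3.713/11.54 = 0.3218.

0.32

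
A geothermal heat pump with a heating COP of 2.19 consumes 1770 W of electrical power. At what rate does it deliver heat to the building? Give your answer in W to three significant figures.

3880 W

Q̇_H = COP_HP × Ẇ = 2.19 × 1770 = 3876 W.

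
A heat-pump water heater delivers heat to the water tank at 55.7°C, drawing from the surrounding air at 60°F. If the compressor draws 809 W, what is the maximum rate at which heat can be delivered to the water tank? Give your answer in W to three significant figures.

6630 W

In absolute terms T_C = 288.71 K and T_H = 328.85 K, so ΔT = 40.14 K.
COP_Carnot = T_H/ΔT = 328.85/40.14 = 8.192.
Q̇_max = COP_Carnot × Ẇ = 8.192 × 809.0 W = 6627 W.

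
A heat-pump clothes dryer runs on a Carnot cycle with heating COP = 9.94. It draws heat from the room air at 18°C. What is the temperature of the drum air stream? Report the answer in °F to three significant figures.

COP_HP = T_H/(T_H − T_C) rearranges to T_H = COP·T_C/(COP − 1).
With T_C = 291.15 K, T_H = 9.94 × 291.15/8.940 = 323.72 K.
Converting, 323.72 K = 123.02°F.

123 °F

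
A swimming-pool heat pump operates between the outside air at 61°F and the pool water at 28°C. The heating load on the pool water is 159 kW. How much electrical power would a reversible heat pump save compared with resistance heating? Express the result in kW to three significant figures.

153 kW

In absolute terms T_C = 289.26 K and T_H = 301.15 K, so ΔT = 11.89 K.
COP_Carnot = T_H/ΔT = 301.15/11.89 = 25.33.
Resistance heating needs Ẇ_res = Q̇_H = 159.0 kW; the reversible heat pump needs only Ẇ_hp = Q̇_H/COP = 6.277 kW.
Saving = 159.0 − 6.277 = 152.7 kW.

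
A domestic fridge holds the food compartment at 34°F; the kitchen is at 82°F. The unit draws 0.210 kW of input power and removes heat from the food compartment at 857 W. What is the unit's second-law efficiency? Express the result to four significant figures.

Converting, Q̇_C = 857.0 W = 0.8570 kW, so COP_actual = Q̇_C/Ẇ = 0.8570/0.2100 = 4.081.
In absolute terms T_C = 274.26 K and T_H = 300.93 K, so ΔT = 26.67 K.
COP_Carnot = T_C/ΔT = 274.26/26.67 = 10.28.
η_II = COP_actual/COP_Carnot = 4.081/10.28 = 0.3968.

0.3968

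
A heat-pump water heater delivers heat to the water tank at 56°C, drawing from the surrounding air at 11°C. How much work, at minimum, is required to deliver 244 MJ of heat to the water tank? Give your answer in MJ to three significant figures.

33.4 MJ

In absolute terms T_C = 284.15 K and T_H = 329.15 K, so ΔT = 45.00 K.
The reversible limit is COP_HP = T_H/ΔT = 7.314, so W_min = Q_H/COP = Q_H·ΔT/T_H.
W_min = 244.0 × 45.00/329.15 = 33.36 MJ.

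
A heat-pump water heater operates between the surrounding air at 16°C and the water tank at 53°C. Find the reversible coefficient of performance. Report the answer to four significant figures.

8.815

In absolute terms T_C = 289.15 K and T_H = 326.15 K, so ΔT = 37.00 K.
For a reversible cycle, COP_Carnot = T_H/ΔT = 326.15/37.00 = 8.815.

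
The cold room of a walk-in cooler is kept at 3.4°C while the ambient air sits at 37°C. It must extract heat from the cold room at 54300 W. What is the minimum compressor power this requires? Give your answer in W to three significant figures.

In absolute terms T_C = 276.55 K and T_H = 310.15 K, so ΔT = 33.60 K.
COP_Carnot = T_C/ΔT = 276.55/33.60 = 8.231.
Ẇ_min = Q̇/COP_Carnot = 54300/8.231 = 6597 W.

6600 W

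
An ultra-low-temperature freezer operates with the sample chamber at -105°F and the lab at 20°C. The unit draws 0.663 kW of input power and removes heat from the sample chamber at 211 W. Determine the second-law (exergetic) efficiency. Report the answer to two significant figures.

Converting, Q̇_C = 211.0 W = 0.2110 kW, so COP_actual = Q̇_C/Ẇ = 0.2110/0.6630 = 0.3183.
In absolute terms T_C = 197.04 K and T_H = 293.15 K, so ΔT = 96.11 K.
COP_Carnot = T_C/ΔT = 197.04/96.11 = 2.050.
η_II = COP_actual/COP_Carnot = 0.3183/2.050 = 0.1552.

0.16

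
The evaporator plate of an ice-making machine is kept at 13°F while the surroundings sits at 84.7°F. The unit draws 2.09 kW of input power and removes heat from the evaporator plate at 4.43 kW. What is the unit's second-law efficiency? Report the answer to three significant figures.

0.322

COP_actual = Q̇_C/Ẇ = 4.430/2.090 = 2.120.
In absolute terms T_C = 262.59 K and T_H = 302.43 K, so ΔT = 39.83 K.
COP_Carnot = T_C/ΔT = 262.59/39.83 = 6.592.
η_II = COP_actual/COP_Carnot = 2.120/6.592 = 0.3215.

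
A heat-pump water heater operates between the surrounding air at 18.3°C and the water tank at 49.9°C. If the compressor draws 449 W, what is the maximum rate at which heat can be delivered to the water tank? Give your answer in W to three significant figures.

4590 W

In absolute terms T_C = 291.45 K and T_H = 323.05 K, so ΔT = 31.60 K.
COP_Carnot = T_H/ΔT = 323.05/31.60 = 10.22.
Q̇_max = COP_Carnot × Ẇ = 10.22 × 449.0 W = 4590 W.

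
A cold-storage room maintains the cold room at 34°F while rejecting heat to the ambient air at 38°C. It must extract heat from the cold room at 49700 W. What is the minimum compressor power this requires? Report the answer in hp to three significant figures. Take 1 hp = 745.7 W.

8.96 hp

In absolute terms T_C = 274.26 K and T_H = 311.15 K, so ΔT = 36.89 K.
COP_Carnot = T_C/ΔT = 274.26/36.89 = 7.435.
Ẇ_min = Q̇/COP_Carnot = 49700/7.435 = 6685 W = 8.964 hp.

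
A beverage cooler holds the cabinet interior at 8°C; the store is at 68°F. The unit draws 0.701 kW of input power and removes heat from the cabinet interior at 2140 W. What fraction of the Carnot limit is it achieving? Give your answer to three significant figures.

0.130

Converting, Q̇_C = 2140 W = 2.140 kW, so COP_actual = Q̇_C/Ẇ = 2.140/0.7010 = 3.053.
In absolute terms T_C = 281.15 K and T_H = 293.15 K, so ΔT = 12.00 K.
COP_Carnot = T_C/ΔT = 281.15/12.00 = 23.43.
η_II = COP_actual/COP_Carnot = 3.053/23.43 = 0.1303.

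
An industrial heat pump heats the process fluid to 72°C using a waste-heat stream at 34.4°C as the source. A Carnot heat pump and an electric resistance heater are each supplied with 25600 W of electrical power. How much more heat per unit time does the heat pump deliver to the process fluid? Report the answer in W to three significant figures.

209000 W

In absolute terms T_C = 307.55 K and T_H = 345.15 K, so ΔT = 37.60 K.
COP_Carnot = T_H/ΔT = 345.15/37.60 = 9.180.
The heat pump delivers Q̇_H = COP × Ẇ = 235000 W; the resistance heater delivers Ẇ = 25600 W.
Extra = (COP − 1)·Ẇ = 209400 W.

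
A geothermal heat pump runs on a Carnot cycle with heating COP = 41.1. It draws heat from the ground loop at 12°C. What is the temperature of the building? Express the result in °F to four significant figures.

66.40 °F

COP_HP = T_H/(T_H − T_C) rearranges to T_H = COP·T_C/(COP − 1).
With T_C = 285.15 K, T_H = 41.1 × 285.15/40.10 = 292.26 K.
Converting, 292.26 K = 66.40°F.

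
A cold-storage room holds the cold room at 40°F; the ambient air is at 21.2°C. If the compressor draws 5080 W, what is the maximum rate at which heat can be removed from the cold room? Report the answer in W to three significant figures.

In absolute terms T_C = 277.59 K and T_H = 294.35 K, so ΔT = 16.76 K.
COP_Carnot = T_C/ΔT = 277.59/16.76 = 16.57.
Q̇_max = COP_Carnot × Ẇ = 16.57 × 5080 W = 84160 W.

84200 W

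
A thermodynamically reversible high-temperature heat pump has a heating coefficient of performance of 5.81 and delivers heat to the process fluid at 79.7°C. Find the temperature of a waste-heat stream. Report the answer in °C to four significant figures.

18.97 °C

COP_HP = T_H/(T_H − T_C) gives T_H − T_C = T_H/COP.
With T_H = 352.85 K, T_C = 352.85 × (1 − 1/5.81) = 292.12 K.
Converting, 292.12 K = 18.97°C.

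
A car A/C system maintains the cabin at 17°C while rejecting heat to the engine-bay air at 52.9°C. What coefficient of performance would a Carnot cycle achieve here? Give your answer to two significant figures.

In absolute terms T_C = 290.15 K and T_H = 326.05 K, so ΔT = 35.90 K.
For a reversible cycle, COP_Carnot = T_C/ΔT = 290.15/35.90 = 8.082.

8.1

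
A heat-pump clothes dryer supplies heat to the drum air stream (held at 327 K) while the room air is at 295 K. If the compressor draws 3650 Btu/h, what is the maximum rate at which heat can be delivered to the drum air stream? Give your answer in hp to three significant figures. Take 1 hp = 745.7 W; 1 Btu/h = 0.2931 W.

The reservoir spacing is ΔT = 327 − 295 = 32.00 K.
COP_Carnot = T_H/ΔT = 327.00/32.00 = 10.22.
Q̇_max = COP_Carnot × Ẇ = 10.22 × 3650 Btu/h = 37300 Btu/h = 14.66 hp.

14.7 hp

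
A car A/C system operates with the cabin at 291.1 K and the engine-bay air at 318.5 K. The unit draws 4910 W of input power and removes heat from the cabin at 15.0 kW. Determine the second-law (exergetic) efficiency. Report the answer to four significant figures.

Converting, Q̇_C = 15.00 kW = 15000 W, so COP_actual = Q̇_C/Ẇ = 15000/4910 = 3.055.
The reservoir spacing is ΔT = 318.5 − 291.1 = 27.40 K.
COP_Carnot = T_C/ΔT = 291.10/27.40 = 10.62.
η_II = COP_actual/COP_Carnot = 3.055/10.62 = 0.2876.

0.2876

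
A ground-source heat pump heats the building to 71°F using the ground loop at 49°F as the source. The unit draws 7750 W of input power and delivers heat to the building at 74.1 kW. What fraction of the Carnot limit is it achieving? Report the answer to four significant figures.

0.3964

Converting, Q̇_H = 74.10 kW = 74100 W, so COP_actual = Q̇_H/Ẇ = 74100/7750 = 9.561.
In absolute terms T_C = 282.59 K and T_H = 294.82 K, so ΔT = 12.22 K.
COP_Carnot = T_H/ΔT = 294.82/12.22 = 24.12.
η_II = COP_actual/COP_Carnot = 9.561/24.12 = 0.3964.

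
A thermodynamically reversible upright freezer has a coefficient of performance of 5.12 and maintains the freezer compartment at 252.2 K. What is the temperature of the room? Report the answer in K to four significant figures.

301.5 K

COP_R = T_C/(T_H − T_C) gives T_H − T_C = T_C/COP.
With T_C = 252.20 K, T_H = 252.20 × (1 + 1/5.12) = 301.46 K.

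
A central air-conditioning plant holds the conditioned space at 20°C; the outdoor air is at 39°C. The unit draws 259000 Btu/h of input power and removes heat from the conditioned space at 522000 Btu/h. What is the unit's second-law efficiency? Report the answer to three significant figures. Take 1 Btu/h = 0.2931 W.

COP_actual = Q̇_C/Ẇ = 522000/259000 = 2.015.
In absolute terms T_C = 293.15 K and T_H = 312.15 K, so ΔT = 19.00 K.
COP_Carnot = T_C/ΔT = 293.15/19.00 = 15.43.
η_II = COP_actual/COP_Carnot = 2.015/15.43 = 0.1306.

0.131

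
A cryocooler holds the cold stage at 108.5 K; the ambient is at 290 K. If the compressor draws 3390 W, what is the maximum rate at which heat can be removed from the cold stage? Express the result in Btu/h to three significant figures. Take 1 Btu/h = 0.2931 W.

6910 Btu/h

The reservoir spacing is ΔT = 290 − 108.5 = 181.5 K.
COP_Carnot = T_C/ΔT = 108.50/181.5 = 0.5978.
Q̇_max = COP_Carnot × Ẇ = 0.5978 × 3390 W = 2027 W = 6914 Btu/h.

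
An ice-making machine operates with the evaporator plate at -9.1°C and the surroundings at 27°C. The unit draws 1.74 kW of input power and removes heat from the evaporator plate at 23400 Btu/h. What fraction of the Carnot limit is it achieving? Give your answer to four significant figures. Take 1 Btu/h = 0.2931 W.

Converting, Q̇_C = 23400 Btu/h = 6.859 kW, so COP_actual = Q̇_C/Ẇ = 6.859/1.740 = 3.942.
In absolute terms T_C = 264.05 K and T_H = 300.15 K, so ΔT = 36.10 K.
COP_Carnot = T_C/ΔT = 264.05/36.10 = 7.314.
η_II = COP_actual/COP_Carnot = 3.942/7.314 = 0.5389.

0.5389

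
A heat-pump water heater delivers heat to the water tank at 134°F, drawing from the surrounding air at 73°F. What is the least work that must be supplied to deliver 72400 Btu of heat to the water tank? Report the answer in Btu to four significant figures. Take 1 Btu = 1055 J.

7439 Btu

In absolute terms T_C = 295.93 K and T_H = 329.82 K, so ΔT = 33.89 K.
The reversible limit is COP_HP = T_H/ΔT = 9.732, so W_min = Q_H/COP = Q_H·ΔT/T_H.
W_min = 72400 × 33.89/329.82 = 7439 Btu.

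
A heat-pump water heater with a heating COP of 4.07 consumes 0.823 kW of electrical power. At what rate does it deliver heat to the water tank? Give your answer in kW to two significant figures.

Q̇_H = COP_HP × Ẇ = 4.07 × 0.8230 = 3.350 kW.

3.3 kW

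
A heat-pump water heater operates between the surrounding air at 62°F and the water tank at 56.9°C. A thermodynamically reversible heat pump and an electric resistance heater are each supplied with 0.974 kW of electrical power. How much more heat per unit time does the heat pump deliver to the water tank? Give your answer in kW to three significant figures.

In absolute terms T_C = 289.82 K and T_H = 330.05 K, so ΔT = 40.23 K.
COP_Carnot = T_H/ΔT = 330.05/40.23 = 8.203.
The heat pump delivers Q̇_H = COP × Ẇ = 7.990 kW; the resistance heater delivers Ẇ = 0.9740 kW.
Extra = (COP − 1)·Ẇ = 7.016 kW.

7.02 kW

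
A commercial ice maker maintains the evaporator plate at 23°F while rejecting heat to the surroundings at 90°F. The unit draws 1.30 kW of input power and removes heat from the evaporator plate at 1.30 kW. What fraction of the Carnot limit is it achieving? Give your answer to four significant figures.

0.1388

COP_actual = Q̇_C/Ẇ = 1.300/1.300 = 1.000.
In absolute terms T_C = 268.15 K and T_H = 305.37 K, so ΔT = 37.22 K.
COP_Carnot = T_C/ΔT = 268.15/37.22 = 7.204.
η_II = COP_actual/COP_Carnot = 1.000/7.204 = 0.1388.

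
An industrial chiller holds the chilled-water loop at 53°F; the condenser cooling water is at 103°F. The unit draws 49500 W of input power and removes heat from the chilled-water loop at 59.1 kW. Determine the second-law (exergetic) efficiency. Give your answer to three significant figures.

0.116

Converting, Q̇_C = 59.10 kW = 59100 W, so COP_actual = Q̇_C/Ẇ = 59100/49500 = 1.194.
In absolute terms T_C = 284.82 K and T_H = 312.59 K, so ΔT = 27.78 K.
COP_Carnot = T_C/ΔT = 284.82/27.78 = 10.25.
η_II = COP_actual/COP_Carnot = 1.194/10.25 = 0.1164.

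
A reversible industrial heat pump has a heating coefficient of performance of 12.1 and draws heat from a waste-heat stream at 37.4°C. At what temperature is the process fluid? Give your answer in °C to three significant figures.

65.4 °C

COP_HP = T_H/(T_H − T_C) rearranges to T_H = COP·T_C/(COP − 1).
With T_C = 310.55 K, T_H = 12.1 × 310.55/11.10 = 338.53 K.
Converting, 338.53 K = 65.38°C.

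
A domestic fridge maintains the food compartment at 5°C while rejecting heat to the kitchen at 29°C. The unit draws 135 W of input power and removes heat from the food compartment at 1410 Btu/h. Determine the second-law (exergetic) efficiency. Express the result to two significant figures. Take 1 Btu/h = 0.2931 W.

0.26

Converting, Q̇_C = 1410 Btu/h = 413.3 W, so COP_actual = Q̇_C/Ẇ = 413.3/135.0 = 3.061.
In absolute terms T_C = 278.15 K and T_H = 302.15 K, so ΔT = 24.00 K.
COP_Carnot = T_C/ΔT = 278.15/24.00 = 11.59.
η_II = COP_actual/COP_Carnot = 3.061/11.59 = 0.2641.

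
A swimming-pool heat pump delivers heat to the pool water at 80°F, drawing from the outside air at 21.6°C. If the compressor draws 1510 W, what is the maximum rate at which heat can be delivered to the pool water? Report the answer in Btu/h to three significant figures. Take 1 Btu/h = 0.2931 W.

In absolute terms T_C = 294.75 K and T_H = 299.82 K, so ΔT = 5.067 K.
COP_Carnot = T_H/ΔT = 299.82/5.067 = 59.17.
Q̇_max = COP_Carnot × Ẇ = 59.17 × 1510 W = 89350 W = 304900 Btu/h.

305000 Btu/h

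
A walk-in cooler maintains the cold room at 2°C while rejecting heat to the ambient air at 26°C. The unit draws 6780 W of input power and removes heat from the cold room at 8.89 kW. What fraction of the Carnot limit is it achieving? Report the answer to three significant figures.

Converting, Q̇_C = 8.890 kW = 8890 W, so COP_actual = Q̇_C/Ẇ = 8890/6780 = 1.311.
In absolute terms T_C = 275.15 K and T_H = 299.15 K, so ΔT = 24.00 K.
COP_Carnot = T_C/ΔT = 275.15/24.00 = 11.46.
η_II = COP_actual/COP_Carnot = 1.311/11.46 = 0.1144.

0.114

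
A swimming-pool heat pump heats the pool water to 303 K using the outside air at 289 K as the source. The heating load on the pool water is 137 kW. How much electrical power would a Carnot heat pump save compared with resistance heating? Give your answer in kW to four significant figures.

The reservoir spacing is ΔT = 303 − 289 = 14.00 K.
COP_Carnot = T_H/ΔT = 303.00/14.00 = 21.64.
Resistance heating needs Ẇ_res = Q̇_H = 137.0 kW; the reversible heat pump needs only Ẇ_hp = Q̇_H/COP = 6.330 kW.
Saving = 137.0 − 6.330 = 130.7 kW.

130.7 kW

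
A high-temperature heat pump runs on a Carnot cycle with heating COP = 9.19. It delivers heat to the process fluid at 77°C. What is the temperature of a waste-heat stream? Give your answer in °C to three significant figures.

38.9 °C

COP_HP = T_H/(T_H − T_C) gives T_H − T_C = T_H/COP.
With T_H = 350.15 K, T_C = 350.15 × (1 − 1/9.19) = 312.05 K.
Converting, 312.05 K = 38.90°C.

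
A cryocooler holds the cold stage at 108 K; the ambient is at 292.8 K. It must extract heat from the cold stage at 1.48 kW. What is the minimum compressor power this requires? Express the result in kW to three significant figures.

The reservoir spacing is ΔT = 292.8 − 108 = 184.8 K.
COP_Carnot = T_C/ΔT = 108.00/184.8 = 0.5844.
Ẇ_min = Q̇/COP_Carnot = 1.480/0.5844 = 2.532 kW.

2.53 kW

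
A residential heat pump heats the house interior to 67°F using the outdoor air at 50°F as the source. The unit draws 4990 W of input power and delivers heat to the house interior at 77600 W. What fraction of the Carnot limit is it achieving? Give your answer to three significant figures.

COP_actual = Q̇_H/Ẇ = 77600/4990 = 15.55.
In absolute terms T_C = 283.15 K and T_H = 292.59 K, so ΔT = 9.444 K.
COP_Carnot = T_H/ΔT = 292.59/9.444 = 30.98.
η_II = COP_actual/COP_Carnot = 15.55/30.98 = 0.5020.

0.502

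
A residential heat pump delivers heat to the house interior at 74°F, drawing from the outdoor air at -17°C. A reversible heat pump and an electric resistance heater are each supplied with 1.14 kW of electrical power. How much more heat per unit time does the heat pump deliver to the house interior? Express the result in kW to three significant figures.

7.24 kW

In absolute terms T_C = 256.15 K and T_H = 296.48 K, so ΔT = 40.33 K.
COP_Carnot = T_H/ΔT = 296.48/40.33 = 7.351.
The heat pump delivers Q̇_H = COP × Ẇ = 8.380 kW; the resistance heater delivers Ẇ = 1.140 kW.
Extra = (COP − 1)·Ẇ = 7.240 kW.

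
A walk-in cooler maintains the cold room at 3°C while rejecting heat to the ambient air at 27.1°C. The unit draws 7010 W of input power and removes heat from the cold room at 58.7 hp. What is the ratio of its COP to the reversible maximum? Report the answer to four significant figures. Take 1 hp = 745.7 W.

0.5449

Converting, Q̇_C = 58.70 hp = 43770 W, so COP_actual = Q̇_C/Ẇ = 43770/7010 = 6.244.
In absolute terms T_C = 276.15 K and T_H = 300.25 K, so ΔT = 24.10 K.
COP_Carnot = T_C/ΔT = 276.15/24.10 = 11.46.
η_II = COP_actual/COP_Carnot = 6.244/11.46 = 0.5449.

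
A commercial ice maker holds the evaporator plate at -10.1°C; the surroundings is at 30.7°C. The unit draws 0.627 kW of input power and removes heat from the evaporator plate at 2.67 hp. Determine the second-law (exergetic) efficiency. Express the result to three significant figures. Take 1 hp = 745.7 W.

0.493

Converting, Q̇_C = 2.670 hp = 1.991 kW, so COP_actual = Q̇_C/Ẇ = 1.991/0.6270 = 3.175.
In absolute terms T_C = 263.05 K and T_H = 303.85 K, so ΔT = 40.80 K.
COP_Carnot = T_C/ΔT = 263.05/40.80 = 6.447.
η_II = COP_actual/COP_Carnot = 3.175/6.447 = 0.4925.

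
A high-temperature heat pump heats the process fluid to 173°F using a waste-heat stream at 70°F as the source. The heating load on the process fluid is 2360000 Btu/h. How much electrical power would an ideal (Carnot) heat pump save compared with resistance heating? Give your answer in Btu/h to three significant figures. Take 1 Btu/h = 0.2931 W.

In absolute terms T_C = 294.26 K and T_H = 351.48 K, so ΔT = 57.22 K.
COP_Carnot = T_H/ΔT = 351.48/57.22 = 6.142.
Resistance heating needs Ẇ_res = Q̇_H = 2360000 Btu/h; the reversible heat pump needs only Ẇ_hp = Q̇_H/COP = 384200 Btu/h.
Saving = 2360000 − 384200 = 1976000 Btu/h.

1980000 Btu/h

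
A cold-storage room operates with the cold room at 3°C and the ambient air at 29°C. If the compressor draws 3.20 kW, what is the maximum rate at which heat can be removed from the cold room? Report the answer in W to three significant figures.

In absolute terms T_C = 276.15 K and T_H = 302.15 K, so ΔT = 26.00 K.
COP_Carnot = T_C/ΔT = 276.15/26.00 = 10.62.
Q̇_max = COP_Carnot × Ẇ = 10.62 × 3.200 kW = 33.99 kW = 33990 W.

34000 W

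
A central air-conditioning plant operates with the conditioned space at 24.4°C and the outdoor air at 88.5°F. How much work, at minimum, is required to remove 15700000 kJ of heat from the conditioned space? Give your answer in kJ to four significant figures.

368800 kJ

In absolute terms T_C = 297.55 K and T_H = 304.54 K, so ΔT = 6.989 K.
The reversible limit is COP_R = T_C/ΔT = 42.57, so W_min = Q_C/COP = Q_C·ΔT/T_C.
W_min = 15700000 × 6.989/297.55 = 368800 kJ.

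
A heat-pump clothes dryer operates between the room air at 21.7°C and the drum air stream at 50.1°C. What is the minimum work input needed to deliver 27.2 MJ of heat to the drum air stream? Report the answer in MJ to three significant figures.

2.39 MJ

In absolute terms T_C = 294.85 K and T_H = 323.25 K, so ΔT = 28.40 K.
The reversible limit is COP_HP = T_H/ΔT = 11.38, so W_min = Q_H/COP = Q_H·ΔT/T_H.
W_min = 27.20 × 28.40/323.25 = 2.390 MJ.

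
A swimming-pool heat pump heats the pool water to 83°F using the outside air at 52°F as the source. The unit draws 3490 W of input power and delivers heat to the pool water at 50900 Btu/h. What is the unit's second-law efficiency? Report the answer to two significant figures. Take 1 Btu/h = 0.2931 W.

Converting, Q̇_H = 50900 Btu/h = 14920 W, so COP_actual = Q̇_H/Ẇ = 14920/3490 = 4.275.
In absolute terms T_C = 284.26 K and T_H = 301.48 K, so ΔT = 17.22 K.
COP_Carnot = T_H/ΔT = 301.48/17.22 = 17.51.
η_II = COP_actual/COP_Carnot = 4.275/17.51 = 0.2442.

0.24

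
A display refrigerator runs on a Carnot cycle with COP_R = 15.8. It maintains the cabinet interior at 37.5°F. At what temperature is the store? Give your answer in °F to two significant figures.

COP_R = T_C/(T_H − T_C) gives T_H − T_C = T_C/COP.
With T_C = 276.21 K, T_H = 276.21 × (1 + 1/15.8) = 293.69 K.
Converting, 293.69 K = 68.97°F.

69 °F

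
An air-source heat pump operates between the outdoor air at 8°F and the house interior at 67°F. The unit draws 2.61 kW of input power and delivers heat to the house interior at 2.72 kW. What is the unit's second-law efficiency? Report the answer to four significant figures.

COP_actual = Q̇_H/Ẇ = 2.720/2.610 = 1.042.
In absolute terms T_C = 259.82 K and T_H = 292.59 K, so ΔT = 32.78 K.
COP_Carnot = T_H/ΔT = 292.59/32.78 = 8.927.
η_II = COP_actual/COP_Carnot = 1.042/8.927 = 0.1167.

0.1167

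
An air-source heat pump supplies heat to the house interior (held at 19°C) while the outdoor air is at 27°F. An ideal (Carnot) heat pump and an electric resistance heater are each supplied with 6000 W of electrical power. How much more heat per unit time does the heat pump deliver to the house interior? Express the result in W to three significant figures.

In absolute terms T_C = 270.37 K and T_H = 292.15 K, so ΔT = 21.78 K.
COP_Carnot = T_H/ΔT = 292.15/21.78 = 13.42.
The heat pump delivers Q̇_H = COP × Ẇ = 80490 W; the resistance heater delivers Ẇ = 6000 W.
Extra = (COP − 1)·Ẇ = 74490 W.

74500 W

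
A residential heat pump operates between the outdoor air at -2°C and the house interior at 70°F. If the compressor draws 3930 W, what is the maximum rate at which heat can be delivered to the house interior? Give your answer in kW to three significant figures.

50.0 kW

In absolute terms T_C = 271.15 K and T_H = 294.26 K, so ΔT = 23.11 K.
COP_Carnot = T_H/ΔT = 294.26/23.11 = 12.73.
Q̇_max = COP_Carnot × Ẇ = 12.73 × 3930 W = 50040 W = 50.04 kW.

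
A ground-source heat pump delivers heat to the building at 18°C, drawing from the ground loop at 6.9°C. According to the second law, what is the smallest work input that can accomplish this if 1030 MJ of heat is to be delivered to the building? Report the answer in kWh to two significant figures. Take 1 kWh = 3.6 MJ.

11 kWh

In absolute terms T_C = 280.05 K and T_H = 291.15 K, so ΔT = 11.10 K.
The reversible limit is COP_HP = T_H/ΔT = 26.23, so W_min = Q_H/COP = Q_H·ΔT/T_H.
W_min = 1030 × 11.10/291.15 = 39.27 MJ = 10.91 kWh.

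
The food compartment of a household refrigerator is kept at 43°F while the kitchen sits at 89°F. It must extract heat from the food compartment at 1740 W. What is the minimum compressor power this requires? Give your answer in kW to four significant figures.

0.1592 kW

In absolute terms T_C = 279.26 K and T_H = 304.82 K, so ΔT = 25.56 K.
COP_Carnot = T_C/ΔT = 279.26/25.56 = 10.93.
Ẇ_min = Q̇/COP_Carnot = 1740/10.93 = 159.2 W = 0.1592 kW.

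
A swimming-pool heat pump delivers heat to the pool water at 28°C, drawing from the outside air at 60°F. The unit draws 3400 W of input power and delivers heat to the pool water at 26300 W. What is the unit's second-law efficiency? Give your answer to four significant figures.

0.3196

COP_actual = Q̇_H/Ẇ = 26300/3400 = 7.735.
In absolute terms T_C = 288.71 K and T_H = 301.15 K, so ΔT = 12.44 K.
COP_Carnot = T_H/ΔT = 301.15/12.44 = 24.20.
η_II = COP_actual/COP_Carnot = 7.735/24.20 = 0.3196.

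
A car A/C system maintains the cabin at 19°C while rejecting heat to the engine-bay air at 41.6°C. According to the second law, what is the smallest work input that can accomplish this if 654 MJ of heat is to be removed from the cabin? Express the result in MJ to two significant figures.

In absolute terms T_C = 292.15 K and T_H = 314.75 K, so ΔT = 22.60 K.
The reversible limit is COP_R = T_C/ΔT = 12.93, so W_min = Q_C/COP = Q_C·ΔT/T_C.
W_min = 654.0 × 22.60/292.15 = 50.59 MJ.

51 MJ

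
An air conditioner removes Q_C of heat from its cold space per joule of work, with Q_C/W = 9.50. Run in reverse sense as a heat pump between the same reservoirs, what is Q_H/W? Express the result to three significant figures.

10.5

The first law on one cycle gives Q_H = Q_C + W, so Q_H/W = Q_C/W + 1.
COP_HP = COP_R + 1 = 9.50 + 1 = 10.50.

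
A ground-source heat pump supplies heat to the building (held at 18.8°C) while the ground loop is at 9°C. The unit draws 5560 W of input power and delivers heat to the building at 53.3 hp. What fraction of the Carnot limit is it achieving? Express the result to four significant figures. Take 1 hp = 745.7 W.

0.2400

Converting, Q̇_H = 53.30 hp = 39750 W, so COP_actual = Q̇_H/Ẇ = 39750/5560 = 7.149.
In absolute terms T_C = 282.15 K and T_H = 291.95 K, so ΔT = 9.800 K.
COP_Carnot = T_H/ΔT = 291.95/9.800 = 29.79.
η_II = COP_actual/COP_Carnot = 7.149/29.79 = 0.2400.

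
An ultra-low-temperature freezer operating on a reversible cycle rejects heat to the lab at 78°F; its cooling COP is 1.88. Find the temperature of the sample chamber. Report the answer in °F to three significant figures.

For a Carnot refrigerator COP_R = T_C/(T_H − T_C), so T_C = COP·T_H/(1 + COP).
With T_H = 298.71 K, T_C = 1.88 × 298.71/2.880 = 194.99 K.
Converting, 194.99 K = -108.69°F.

-109 °F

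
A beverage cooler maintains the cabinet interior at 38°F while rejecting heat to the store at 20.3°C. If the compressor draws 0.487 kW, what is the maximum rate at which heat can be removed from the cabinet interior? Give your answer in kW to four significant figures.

7.936 kW

In absolute terms T_C = 276.48 K and T_H = 293.45 K, so ΔT = 16.97 K.
COP_Carnot = T_C/ΔT = 276.48/16.97 = 16.30.
Q̇_max = COP_Carnot × Ẇ = 16.30 × 0.4870 kW = 7.936 kW.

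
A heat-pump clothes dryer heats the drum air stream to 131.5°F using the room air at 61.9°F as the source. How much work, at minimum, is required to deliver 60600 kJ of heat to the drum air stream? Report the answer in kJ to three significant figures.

In absolute terms T_C = 289.76 K and T_H = 328.43 K, so ΔT = 38.67 K.
The reversible limit is COP_HP = T_H/ΔT = 8.494, so W_min = Q_H/COP = Q_H·ΔT/T_H.
W_min = 60600 × 38.67/328.43 = 7135 kJ.

7130 kJ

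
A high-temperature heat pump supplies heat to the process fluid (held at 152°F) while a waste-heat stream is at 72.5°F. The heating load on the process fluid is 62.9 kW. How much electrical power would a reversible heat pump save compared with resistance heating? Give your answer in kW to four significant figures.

In absolute terms T_C = 295.65 K and T_H = 339.82 K, so ΔT = 44.17 K.
COP_Carnot = T_H/ΔT = 339.82/44.17 = 7.694.
Resistance heating needs Ẇ_res = Q̇_H = 62.90 kW; the reversible heat pump needs only Ẇ_hp = Q̇_H/COP = 8.175 kW.
Saving = 62.90 − 8.175 = 54.72 kW.

54.72 kW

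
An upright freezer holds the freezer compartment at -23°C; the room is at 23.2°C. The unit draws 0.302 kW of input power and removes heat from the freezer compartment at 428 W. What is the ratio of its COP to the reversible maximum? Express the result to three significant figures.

Converting, Q̇_C = 428.0 W = 0.4280 kW, so COP_actual = Q̇_C/Ẇ = 0.4280/0.3020 = 1.417.
In absolute terms T_C = 250.15 K and T_H = 296.35 K, so ΔT = 46.20 K.
COP_Carnot = T_C/ΔT = 250.15/46.20 = 5.415.
η_II = COP_actual/COP_Carnot = 1.417/5.415 = 0.2617.

0.262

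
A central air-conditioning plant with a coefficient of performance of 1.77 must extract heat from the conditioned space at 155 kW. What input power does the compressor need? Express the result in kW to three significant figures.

87.6 kW

Ẇ = Q̇_C/COP = 155.0/1.77 = 87.57 kW.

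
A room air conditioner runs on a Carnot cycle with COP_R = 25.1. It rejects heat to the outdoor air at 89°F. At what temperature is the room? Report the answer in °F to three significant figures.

For a Carnot refrigerator COP_R = T_C/(T_H − T_C), so T_C = COP·T_H/(1 + COP).
With T_H = 304.82 K, T_C = 25.1 × 304.82/26.10 = 293.14 K.
Converting, 293.14 K = 67.98°F.

68.0 °F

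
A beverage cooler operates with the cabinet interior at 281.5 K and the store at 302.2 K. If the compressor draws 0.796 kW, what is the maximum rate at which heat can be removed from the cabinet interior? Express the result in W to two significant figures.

11000 W

The reservoir spacing is ΔT = 302.2 − 281.5 = 20.70 K.
COP_Carnot = T_C/ΔT = 281.50/20.70 = 13.60.
Q̇_max = COP_Carnot × Ẇ = 13.60 × 0.7960 kW = 10.82 kW = 10820 W.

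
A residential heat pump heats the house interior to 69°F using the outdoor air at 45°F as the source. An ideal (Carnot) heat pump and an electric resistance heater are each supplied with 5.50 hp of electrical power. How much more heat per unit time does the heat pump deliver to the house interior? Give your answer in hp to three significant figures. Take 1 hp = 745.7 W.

In absolute terms T_C = 280.37 K and T_H = 293.71 K, so ΔT = 13.33 K.
COP_Carnot = T_H/ΔT = 293.71/13.33 = 22.03.
The heat pump delivers Q̇_H = COP × Ẇ = 121.2 hp; the resistance heater delivers Ẇ = 5.500 hp.
Extra = (COP − 1)·Ẇ = 115.7 hp.

116 hp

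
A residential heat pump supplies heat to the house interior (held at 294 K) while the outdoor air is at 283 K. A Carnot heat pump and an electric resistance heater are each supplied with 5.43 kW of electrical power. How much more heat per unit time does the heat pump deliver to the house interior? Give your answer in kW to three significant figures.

140 kW

The reservoir spacing is ΔT = 294 − 283 = 11.00 K.
COP_Carnot = T_H/ΔT = 294.00/11.00 = 26.73.
The heat pump delivers Q̇_H = COP × Ẇ = 145.1 kW; the resistance heater delivers Ẇ = 5.430 kW.
Extra = (COP − 1)·Ẇ = 139.7 kW.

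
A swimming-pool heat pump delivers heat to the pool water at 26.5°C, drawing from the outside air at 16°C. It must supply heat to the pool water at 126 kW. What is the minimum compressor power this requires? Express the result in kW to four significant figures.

In absolute terms T_C = 289.15 K and T_H = 299.65 K, so ΔT = 10.50 K.
COP_Carnot = T_H/ΔT = 299.65/10.50 = 28.54.
Ẇ_min = Q̇/COP_Carnot = 126.0/28.54 = 4.415 kW.

4.415 kW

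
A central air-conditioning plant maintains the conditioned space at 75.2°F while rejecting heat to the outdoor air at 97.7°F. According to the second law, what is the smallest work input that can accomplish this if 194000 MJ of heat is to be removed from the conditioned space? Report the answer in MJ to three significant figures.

In absolute terms T_C = 297.15 K and T_H = 309.65 K, so ΔT = 12.50 K.
The reversible limit is COP_R = T_C/ΔT = 23.77, so W_min = Q_C/COP = Q_C·ΔT/T_C.
W_min = 194000 × 12.50/297.15 = 8161 MJ.

8160 MJ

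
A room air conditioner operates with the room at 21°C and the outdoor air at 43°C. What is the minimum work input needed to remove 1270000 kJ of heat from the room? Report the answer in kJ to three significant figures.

In absolute terms T_C = 294.15 K and T_H = 316.15 K, so ΔT = 22.00 K.
The reversible limit is COP_R = T_C/ΔT = 13.37, so W_min = Q_C/COP = Q_C·ΔT/T_C.
W_min = 1270000 × 22.00/294.15 = 94990 kJ.

95000 kJ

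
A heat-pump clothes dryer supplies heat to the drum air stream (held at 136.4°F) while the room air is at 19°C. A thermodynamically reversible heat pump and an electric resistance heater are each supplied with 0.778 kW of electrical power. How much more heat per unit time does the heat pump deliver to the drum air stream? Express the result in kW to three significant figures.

5.83 kW

In absolute terms T_C = 292.15 K and T_H = 331.15 K, so ΔT = 39.00 K.
COP_Carnot = T_H/ΔT = 331.15/39.00 = 8.491.
The heat pump delivers Q̇_H = COP × Ẇ = 6.606 kW; the resistance heater delivers Ẇ = 0.7780 kW.
Extra = (COP − 1)·Ẇ = 5.828 kW.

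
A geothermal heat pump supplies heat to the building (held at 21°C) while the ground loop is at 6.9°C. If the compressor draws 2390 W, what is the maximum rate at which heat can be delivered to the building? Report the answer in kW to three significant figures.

49.9 kW

In absolute terms T_C = 280.05 K and T_H = 294.15 K, so ΔT = 14.10 K.
COP_Carnot = T_H/ΔT = 294.15/14.10 = 20.86.
Q̇_max = COP_Carnot × Ẇ = 20.86 × 2390 W = 49860 W = 49.86 kW.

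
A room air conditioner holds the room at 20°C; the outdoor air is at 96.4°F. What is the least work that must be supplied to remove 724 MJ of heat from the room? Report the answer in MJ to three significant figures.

In absolute terms T_C = 293.15 K and T_H = 308.93 K, so ΔT = 15.78 K.
The reversible limit is COP_R = T_C/ΔT = 18.58, so W_min = Q_C/COP = Q_C·ΔT/T_C.
W_min = 724.0 × 15.78/293.15 = 38.97 MJ.

39.0 MJ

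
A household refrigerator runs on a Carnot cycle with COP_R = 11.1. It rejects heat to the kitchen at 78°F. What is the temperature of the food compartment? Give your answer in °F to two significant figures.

For a Carnot refrigerator COP_R = T_C/(T_H − T_C), so T_C = COP·T_H/(1 + COP).
With T_H = 298.71 K, T_C = 11.1 × 298.71/12.10 = 274.02 K.
Converting, 274.02 K = 33.56°F.

34 °F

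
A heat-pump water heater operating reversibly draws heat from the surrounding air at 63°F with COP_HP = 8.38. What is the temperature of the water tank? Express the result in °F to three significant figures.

COP_HP = T_H/(T_H − T_C) rearranges to T_H = COP·T_C/(COP − 1).
With T_C = 290.37 K, T_H = 8.38 × 290.37/7.380 = 329.72 K.
Converting, 329.72 K = 133.82°F.

134 °F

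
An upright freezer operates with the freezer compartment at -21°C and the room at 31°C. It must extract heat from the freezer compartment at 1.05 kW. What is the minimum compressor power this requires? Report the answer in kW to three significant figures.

In absolute terms T_C = 252.15 K and T_H = 304.15 K, so ΔT = 52.00 K.
COP_Carnot = T_C/ΔT = 252.15/52.00 = 4.849.
Ẇ_min = Q̇/COP_Carnot = 1.050/4.849 = 0.2165 kW.

0.217 kW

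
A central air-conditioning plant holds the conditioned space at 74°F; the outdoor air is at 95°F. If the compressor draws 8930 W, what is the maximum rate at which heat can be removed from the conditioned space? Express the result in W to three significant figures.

227000 W

In absolute terms T_C = 296.48 K and T_H = 308.15 K, so ΔT = 11.67 K.
COP_Carnot = T_C/ΔT = 296.48/11.67 = 25.41.
Q̇_max = COP_Carnot × Ẇ = 25.41 × 8930 W = 226900 W.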